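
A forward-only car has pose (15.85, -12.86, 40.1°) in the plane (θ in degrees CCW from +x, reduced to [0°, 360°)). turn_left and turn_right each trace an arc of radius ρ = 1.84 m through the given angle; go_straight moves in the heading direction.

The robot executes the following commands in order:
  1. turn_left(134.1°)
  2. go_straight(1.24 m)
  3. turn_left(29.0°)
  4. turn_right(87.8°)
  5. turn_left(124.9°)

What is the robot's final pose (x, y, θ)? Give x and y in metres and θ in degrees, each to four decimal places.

set_pose: (x, y, θ) = (15.8500, -12.8600, 40.1000°), ρ = 1.84
turn_left(134.1°): centre at ρ to the left, rotate +134.1° → (14.8508, -9.6220, 174.2000°)
go_straight(1.24): x += 1.24·cos θ, y += 1.24·sin θ → (13.6171, -9.4967, 174.2000°)
turn_left(29.0°): centre at ρ to the left, rotate +29.0° → (12.7063, -9.6360, 203.2000°)
turn_right(87.8°): centre at ρ to the right, rotate −87.8° → (10.3193, -8.7341, 115.4000°)
turn_left(124.9°): centre at ρ to the left, rotate +124.9° → (7.0589, -8.6117, 240.3000°)

(7.0589, -8.6117, 240.3000°)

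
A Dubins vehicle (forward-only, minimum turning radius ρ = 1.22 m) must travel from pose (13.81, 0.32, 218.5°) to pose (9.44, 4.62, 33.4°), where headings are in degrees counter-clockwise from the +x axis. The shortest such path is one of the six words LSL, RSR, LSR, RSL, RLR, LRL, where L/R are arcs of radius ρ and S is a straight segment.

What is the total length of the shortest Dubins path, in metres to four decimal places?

7.6898 m

Let ψ = atan2(Δy, Δx) = atan2(4.30, -4.37) = 135.4626° be the start→goal bearing.
Normalize: d = |goal − start| / ρ = 6.130816/1.22 = 5.025259, α = (θ_start − ψ) mod 360° = 83.0374° = 1.449276 rad, β = (θ_goal − ψ) mod 360° = 257.9374° = 4.501857 rad.
Common terms: sin α = 0.992626, cos α = 0.121221, sin β = -0.977920, cos β = -0.208980, cos(α−β) = -0.996041, d² = 25.253225. Work in radians in the unit-radius frame; every candidate has L = ρ·(t + p + q).
LSL: p² = 2 + d² − 2cos(α−β) + 2d(sin α − sin β) = 49.050308; p = √p² = 7.003593; φ = atan2(cos β − cos α, d + sin α − sin β) = -0.047165 rad; t = (φ − α) mod 2π = 4.786744 rad, q = (β − φ) mod 2π = 4.549022 rad → L = 1.22·(4.786744 + 7.003593 + 4.549022) = 1.22·16.339359 = 19.934018 m
RSR: p² = 2 + d² − 2cos(α−β) + 2d(sin β − sin α) = 9.440306; p = √p² = 3.072508; φ = atan2(cos α − cos β, d − sin α + sin β) = 0.107678 rad; t = (α − φ) mod 2π = 1.341599 rad, q = (φ − β) mod 2π = 1.889006 rad → L = 1.22·(1.341599 + 3.072508 + 1.889006) = 1.22·6.303113 = 7.689797 m
LSR: p² = d² − 2 + 2cos(α−β) + 2d(sin α + sin β) = 21.408942; p = √p² = 4.626980; φ = atan2(−cos α − cos β, d + sin α + sin β) − atan2(−2, p) = 0.425404 rad; t = (φ − α) mod 2π = 5.259313 rad, q = (φ − β) mod 2π = 2.206732 rad → L = 1.22·(5.259313 + 4.626980 + 2.206732) = 1.22·12.093025 = 14.753491 m
RSL: p² = d² − 2 + 2cos(α−β) − 2d(sin α + sin β) = 21.113344; p = √p² = 4.594926; φ = atan2(cos α + cos β, d − sin α − sin β) − atan2(2, p) = -0.428044 rad; t = (α − φ) mod 2π = 1.877320 rad, q = (β − φ) mod 2π = 4.929901 rad → L = 1.22·(1.877320 + 4.594926 + 4.929901) = 1.22·11.402147 = 13.910620 m
RLR: c = (6 − d² + 2cos(α−β) + 2d(sin α − sin β))/8 = -0.180038; p = 2π − arccos c = 4.531364 rad; φ = atan2(cos α − cos β, d − sin α + sin β) = 0.107678 rad; t = (α − φ + p/2) mod 2π = 3.607281 rad, q = (α − β − t + p) mod 2π = 4.154688 rad → L = 1.22·(3.607281 + 4.531364 + 4.154688) = 1.22·12.293332 = 14.997865 m
LRL: c = (6 − d² + 2cos(α−β) − 2d(sin α − sin β))/8 = -5.131289, |c| > 1 → infeasible
Shortest: RSR with L = 7.689797 m ≈ 7.6898 m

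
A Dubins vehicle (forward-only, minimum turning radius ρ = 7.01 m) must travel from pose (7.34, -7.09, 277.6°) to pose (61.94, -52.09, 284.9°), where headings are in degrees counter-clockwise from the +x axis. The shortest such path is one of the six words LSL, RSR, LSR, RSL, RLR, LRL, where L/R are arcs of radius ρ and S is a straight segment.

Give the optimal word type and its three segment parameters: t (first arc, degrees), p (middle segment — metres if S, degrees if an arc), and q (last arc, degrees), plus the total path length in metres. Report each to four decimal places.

LSR: t = 45.8691°, p = 61.2577 m, q = 38.5691°, L = 71.5885 m

Let ψ = atan2(Δy, Δx) = atan2(-45.00, 54.60) = -39.4945° be the start→goal bearing.
Normalize: d = |goal − start| / ρ = 70.754222/7.01 = 10.093327, α = (θ_start − ψ) mod 360° = 317.0945° = 5.534343 rad, β = (θ_goal − ψ) mod 360° = 324.3945° = 5.661752 rad.
Common terms: sin α = -0.680791, cos α = 0.732478, sin β = -0.582201, cos β = 0.813045, cos(α−β) = 0.991894, d² = 101.875251. Work in radians in the unit-radius frame; every candidate has L = ρ·(t + p + q).
LSL: p² = 2 + d² − 2cos(α−β) + 2d(sin α − sin β) = 99.901255; p = √p² = 9.995062; φ = atan2(cos β − cos α, d + sin α − sin β) = 0.008061 rad; t = (φ − α) mod 2π = 0.756903 rad, q = (β − φ) mod 2π = 5.653692 rad → L = 7.01·(0.756903 + 9.995062 + 5.653692) = 7.01·16.405656 = 115.003648 m
RSR: p² = 2 + d² − 2cos(α−β) + 2d(sin β − sin α) = 103.881668; p = √p² = 10.192236; φ = atan2(cos α − cos β, d − sin α + sin β) = -0.007905 rad; t = (α − φ) mod 2π = 5.542248 rad, q = (φ − β) mod 2π = 0.613528 rad → L = 7.01·(5.542248 + 10.192236 + 0.613528) = 7.01·16.348012 = 114.599564 m
LSR: p² = d² − 2 + 2cos(α−β) + 2d(sin α + sin β) = 76.363465; p = √p² = 8.738619; φ = atan2(−cos α − cos β, d + sin α + sin β) − atan2(−2, p) = 0.051725 rad; t = (φ − α) mod 2π = 0.800567 rad, q = (φ − β) mod 2π = 0.673158 rad → L = 7.01·(0.800567 + 8.738619 + 0.673158) = 7.01·10.212344 = 71.588528 m
RSL: p² = d² − 2 + 2cos(α−β) − 2d(sin α + sin β) = 127.354614; p = √p² = 11.285150; φ = atan2(cos α + cos β, d − sin α − sin β) − atan2(2, p) = -0.040140 rad; t = (α − φ) mod 2π = 5.574484 rad, q = (β − φ) mod 2π = 5.701893 rad → L = 7.01·(5.574484 + 11.285150 + 5.701893) = 7.01·22.561526 = 158.156300 m
RLR: c = (6 − d² + 2cos(α−β) + 2d(sin α − sin β))/8 = -11.985208, |c| > 1 → infeasible
LRL: c = (6 − d² + 2cos(α−β) − 2d(sin α − sin β))/8 = -11.487657, |c| > 1 → infeasible
Shortest: LSR with L = 71.588528 m ≈ 71.5885 m
Convert LSR to answer units (arcs ×180/π): t = 0.800567·180/π = 45.8691°, p = ρ·p = 7.01·8.738619 = 61.2577 m, q = 0.673158·180/π = 38.5691°, L = 71.5885 m.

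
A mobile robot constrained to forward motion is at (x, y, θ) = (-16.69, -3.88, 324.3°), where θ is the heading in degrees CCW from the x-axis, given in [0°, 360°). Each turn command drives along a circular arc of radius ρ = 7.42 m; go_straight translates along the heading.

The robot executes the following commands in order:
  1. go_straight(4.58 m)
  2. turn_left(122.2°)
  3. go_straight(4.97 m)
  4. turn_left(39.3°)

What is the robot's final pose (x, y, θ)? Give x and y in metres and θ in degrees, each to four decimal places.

set_pose: (x, y, θ) = (-16.6900, -3.8800, 324.3000°), ρ = 7.42
go_straight(4.58): x += 4.58·cos θ, y += 4.58·sin θ → (-12.9707, -6.5526, 324.3000°)
turn_left(122.2°): centre at ρ to the left, rotate +122.2° → (-1.2346, -0.9799, 446.5000° ≡ 86.5000°)
go_straight(4.97): x += 4.97·cos θ, y += 4.97·sin θ → (-0.9312, 3.9808, 86.5000°)
turn_left(39.3°): centre at ρ to the left, rotate +39.3° → (-2.3193, 8.7742, 125.8000°)

(-2.3193, 8.7742, 125.8000°)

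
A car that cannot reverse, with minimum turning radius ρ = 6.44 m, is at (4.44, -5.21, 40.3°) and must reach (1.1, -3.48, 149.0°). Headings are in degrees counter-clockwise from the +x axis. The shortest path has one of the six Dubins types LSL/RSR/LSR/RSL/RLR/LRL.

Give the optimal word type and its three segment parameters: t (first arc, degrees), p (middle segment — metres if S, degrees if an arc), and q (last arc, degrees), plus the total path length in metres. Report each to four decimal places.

LRL: t = 13.1509°, p = 318.8572°, q = 54.4063°, L = 43.4327 m

Let ψ = atan2(Δy, Δx) = atan2(1.73, -3.34) = 152.6175° be the start→goal bearing.
Normalize: d = |goal − start| / ρ = 3.761449/6.44 = 0.584076, α = (θ_start − ψ) mod 360° = 247.6825° = 4.322876 rad, β = (θ_goal − ψ) mod 360° = 356.3825° = 6.220049 rad.
Common terms: sin α = -0.925094, cos α = -0.379738, sin β = -0.063095, cos β = 0.998008, cos(α−β) = -0.320613, d² = 0.341145. Work in radians in the unit-radius frame; every candidate has L = ρ·(t + p + q).
LSL: p² = 2 + d² − 2cos(α−β) + 2d(sin α − sin β) = 1.975425; p = √p² = 1.405498; φ = atan2(cos β − cos α, d + sin α − sin β) = 1.769848 rad; t = (φ − α) mod 2π = 3.730158 rad, q = (β − φ) mod 2π = 4.450200 rad → L = 6.44·(3.730158 + 1.405498 + 4.450200) = 6.44·9.585856 = 61.732914 m
RSR: p² = 2 + d² − 2cos(α−β) + 2d(sin β − sin α) = 3.989317; p = √p² = 1.997327; φ = atan2(cos α − cos β, d − sin α + sin β) = -0.761205 rad; t = (α − φ) mod 2π = 5.084081 rad, q = (φ − β) mod 2π = 5.585117 rad → L = 6.44·(5.084081 + 1.997327 + 5.585117) = 6.44·12.666525 = 81.572422 m
LSR: p² = d² − 2 + 2cos(α−β) + 2d(sin α + sin β) = -3.454436 < 0 → infeasible
RSL: p² = d² − 2 + 2cos(α−β) − 2d(sin α + sin β) = -1.145727 < 0 → infeasible
RLR: c = (6 − d² + 2cos(α−β) + 2d(sin α − sin β))/8 = 0.501335; p = 2π − arccos c = 5.237530 rad; φ = atan2(cos α − cos β, d − sin α + sin β) = -0.761205 rad; t = (α − φ + p/2) mod 2π = 1.419661 rad, q = (α − β − t + p) mod 2π = 1.920697 rad → L = 6.44·(1.419661 + 5.237530 + 1.920697) = 6.44·8.577888 = 55.241599 m
LRL: c = (6 − d² + 2cos(α−β) − 2d(sin α − sin β))/8 = 0.753072; p = 2π − arccos c = 5.565108 rad; φ = atan2(cos β − cos α, d + sin α − sin β) = 1.769848 rad; t = (φ − α + p/2) mod 2π = 0.229526 rad, q = (β − α − t + p) mod 2π = 0.949569 rad → L = 6.44·(0.229526 + 5.565108 + 0.949569) = 6.44·6.744203 = 43.432667 m
Shortest: LRL with L = 43.432667 m ≈ 43.4327 m
Convert LRL to answer units (arcs ×180/π): t = 0.229526·180/π = 13.1509°, p = 5.565108·180/π = 318.8572°, q = 0.949569·180/π = 54.4063°, L = 43.4327 m.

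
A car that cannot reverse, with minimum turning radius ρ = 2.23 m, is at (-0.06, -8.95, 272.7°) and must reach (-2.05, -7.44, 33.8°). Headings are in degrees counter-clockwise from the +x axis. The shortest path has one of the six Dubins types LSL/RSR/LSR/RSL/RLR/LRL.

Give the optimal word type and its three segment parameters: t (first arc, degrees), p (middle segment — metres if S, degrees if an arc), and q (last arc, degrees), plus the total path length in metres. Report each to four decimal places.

Let ψ = atan2(Δy, Δx) = atan2(1.51, -1.99) = 142.8090° be the start→goal bearing.
Normalize: d = |goal − start| / ρ = 2.498039/2.23 = 1.120197, α = (θ_start − ψ) mod 360° = 129.8910° = 2.267026 rad, β = (θ_goal − ψ) mod 360° = 250.9910° = 4.380619 rad.
Common terms: sin α = 0.767266, cos α = -0.641329, sin β = -0.945467, cos β = -0.325717, cos(α−β) = -0.516533, d² = 1.254841. Work in radians in the unit-radius frame; every candidate has L = ρ·(t + p + q).
LSL: p² = 2 + d² − 2cos(α−β) + 2d(sin α − sin β) = 8.125105; p = √p² = 2.850457; φ = atan2(cos β − cos α, d + sin α − sin β) = 0.110951 rad; t = (φ − α) mod 2π = 4.127111 rad, q = (β − φ) mod 2π = 4.269668 rad → L = 2.23·(4.127111 + 2.850457 + 4.269668) = 2.23·11.247236 = 25.081336 m
RSR: p² = 2 + d² − 2cos(α−β) + 2d(sin β − sin α) = 0.450711; p = √p² = 0.671350; φ = atan2(cos α − cos β, d − sin α + sin β) = -2.652170 rad; t = (α − φ) mod 2π = 4.919196 rad, q = (φ − β) mod 2π = 5.533581 rad → L = 2.23·(4.919196 + 0.671350 + 5.533581) = 2.23·11.124127 = 24.806803 m
LSR: p² = d² − 2 + 2cos(α−β) + 2d(sin α + sin β) = -2.177467 < 0 → infeasible
RSL: p² = d² − 2 + 2cos(α−β) − 2d(sin α + sin β) = -1.378984 < 0 → infeasible
RLR: c = (6 − d² + 2cos(α−β) + 2d(sin α − sin β))/8 = 0.943661; p = 2π − arccos c = 5.945914 rad; φ = atan2(cos α − cos β, d − sin α + sin β) = -2.652170 rad; t = (α − φ + p/2) mod 2π = 1.608967 rad, q = (α − β − t + p) mod 2π = 2.223353 rad → L = 2.23·(1.608967 + 5.945914 + 2.223353) = 2.23·9.778234 = 21.805463 m
LRL: c = (6 − d² + 2cos(α−β) − 2d(sin α − sin β))/8 = -0.015638; p = 2π − arccos c = 4.696750 rad; φ = atan2(cos β − cos α, d + sin α − sin β) = 0.110951 rad; t = (φ − α + p/2) mod 2π = 0.192300 rad, q = (β − α − t + p) mod 2π = 0.334858 rad → L = 2.23·(0.192300 + 4.696750 + 0.334858) = 2.23·5.223909 = 11.649317 m
Shortest: LRL with L = 11.649317 m ≈ 11.6493 m
Convert LRL to answer units (arcs ×180/π): t = 0.192300·180/π = 11.0180°, p = 4.696750·180/π = 269.1040°, q = 0.334858·180/π = 19.1860°, L = 11.6493 m.

LRL: t = 11.0180°, p = 269.1040°, q = 19.1860°, L = 11.6493 m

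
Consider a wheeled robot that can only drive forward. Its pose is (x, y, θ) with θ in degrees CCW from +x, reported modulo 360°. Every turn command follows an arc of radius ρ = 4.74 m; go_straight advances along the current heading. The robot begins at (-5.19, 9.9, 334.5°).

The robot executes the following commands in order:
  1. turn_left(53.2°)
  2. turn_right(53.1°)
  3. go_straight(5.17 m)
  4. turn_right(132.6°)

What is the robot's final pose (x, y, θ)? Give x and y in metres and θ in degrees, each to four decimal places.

(7.7032, -0.8277, 202.0000°)

set_pose: (x, y, θ) = (-5.1900, 9.9000, 334.5000°), ρ = 4.74
turn_left(53.2°): centre at ρ to the left, rotate +53.2° → (-0.9460, 9.9815, 387.7000° ≡ 27.7000°)
turn_right(53.1°): centre at ρ to the right, rotate −53.1° → (3.2905, 10.0665, -25.4000° ≡ 334.6000°)
go_straight(5.17): x += 5.17·cos θ, y += 5.17·sin θ → (7.9607, 7.8489, 334.6000°)
turn_right(132.6°): centre at ρ to the right, rotate −132.6° → (7.7032, -0.8277, 202.0000°)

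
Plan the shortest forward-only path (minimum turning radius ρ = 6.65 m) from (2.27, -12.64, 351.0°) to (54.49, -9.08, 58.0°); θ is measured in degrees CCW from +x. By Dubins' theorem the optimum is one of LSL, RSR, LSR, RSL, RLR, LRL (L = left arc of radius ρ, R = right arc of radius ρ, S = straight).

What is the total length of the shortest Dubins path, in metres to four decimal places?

53.3194 m

Let ψ = atan2(Δy, Δx) = atan2(3.56, 52.22) = 3.9000° be the start→goal bearing.
Normalize: d = |goal − start| / ρ = 52.341207/6.65 = 7.870858, α = (θ_start − ψ) mod 360° = 347.1000° = 6.058038 rad, β = (θ_goal − ψ) mod 360° = 54.1000° = 0.944223 rad.
Common terms: sin α = -0.223250, cos α = 0.974761, sin β = 0.810042, cos β = 0.586372, cos(α−β) = 0.390731, d² = 61.950410. Work in radians in the unit-radius frame; every candidate has L = ρ·(t + p + q).
LSL: p² = 2 + d² − 2cos(α−β) + 2d(sin α − sin β) = 46.903162; p = √p² = 6.848588; φ = atan2(cos β − cos α, d + sin α − sin β) = -0.056741 rad; t = (φ − α) mod 2π = 0.168406 rad, q = (β − φ) mod 2π = 1.000964 rad → L = 6.65·(0.168406 + 6.848588 + 1.000964) = 6.65·8.017959 = 53.319427 m
RSR: p² = 2 + d² − 2cos(α−β) + 2d(sin β − sin α) = 79.434733; p = √p² = 8.912617; φ = atan2(cos α − cos β, d − sin α + sin β) = 0.043591 rad; t = (α − φ) mod 2π = 6.014447 rad, q = (φ − β) mod 2π = 5.382553 rad → L = 6.65·(6.014447 + 8.912617 + 5.382553) = 6.65·20.309617 = 135.058950 m
LSR: p² = d² − 2 + 2cos(α−β) + 2d(sin α + sin β) = 69.968979; p = √p² = 8.364746; φ = atan2(−cos α − cos β, d + sin α + sin β) − atan2(−2, p) = 0.052165 rad; t = (φ − α) mod 2π = 0.277312 rad, q = (φ − β) mod 2π = 5.391127 rad → L = 6.65·(0.277312 + 8.364746 + 5.391127) = 6.65·14.033185 = 93.320680 m
RSL: p² = d² − 2 + 2cos(α−β) − 2d(sin α + sin β) = 51.494765; p = √p² = 7.175985; φ = atan2(cos α + cos β, d − sin α − sin β) − atan2(2, p) = -0.060682 rad; t = (α − φ) mod 2π = 6.118720 rad, q = (β − φ) mod 2π = 1.004905 rad → L = 6.65·(6.118720 + 7.175985 + 1.004905) = 6.65·14.299610 = 95.092408 m
RLR: c = (6 − d² + 2cos(α−β) + 2d(sin α − sin β))/8 = -8.929342, |c| > 1 → infeasible
LRL: c = (6 − d² + 2cos(α−β) − 2d(sin α − sin β))/8 = -4.862895, |c| > 1 → infeasible
Shortest: LSL with L = 53.319427 m ≈ 53.3194 m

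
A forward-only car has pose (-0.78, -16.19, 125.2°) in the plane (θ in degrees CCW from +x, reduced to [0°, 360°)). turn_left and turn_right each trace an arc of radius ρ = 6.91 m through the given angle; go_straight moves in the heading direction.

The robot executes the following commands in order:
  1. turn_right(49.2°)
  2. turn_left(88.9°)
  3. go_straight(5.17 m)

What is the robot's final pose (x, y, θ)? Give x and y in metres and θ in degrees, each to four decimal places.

set_pose: (x, y, θ) = (-0.7800, -16.1900, 125.2000°), ρ = 6.91
turn_right(49.2°): centre at ρ to the right, rotate −49.2° → (-1.8383, -10.5352, 76.0000°)
turn_left(88.9°): centre at ρ to the left, rotate +88.9° → (-6.7429, -2.1921, 164.9000°)
go_straight(5.17): x += 5.17·cos θ, y += 5.17·sin θ → (-11.7344, -0.8453, 164.9000°)

(-11.7344, -0.8453, 164.9000°)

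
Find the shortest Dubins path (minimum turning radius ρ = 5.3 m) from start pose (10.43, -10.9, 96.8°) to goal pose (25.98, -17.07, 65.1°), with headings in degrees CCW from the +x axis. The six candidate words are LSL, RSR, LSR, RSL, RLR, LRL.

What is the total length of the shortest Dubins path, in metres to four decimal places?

45.0062 m

Let ψ = atan2(Δy, Δx) = atan2(-6.17, 15.55) = -21.6424° be the start→goal bearing.
Normalize: d = |goal − start| / ρ = 16.729357/5.3 = 3.156483, α = (θ_start − ψ) mod 360° = 118.4424° = 2.067210 rad, β = (θ_goal − ψ) mod 360° = 86.7424° = 1.513941 rad.
Common terms: sin α = 0.879296, cos α = -0.476275, sin β = 0.998384, cos β = 0.056825, cos(α−β) = 0.850811, d² = 9.963382. Work in radians in the unit-radius frame; every candidate has L = ρ·(t + p + q).
LSL: p² = 2 + d² − 2cos(α−β) + 2d(sin α − sin β) = 9.509962; p = √p² = 3.083823; φ = atan2(cos β − cos α, d + sin α − sin β) = 0.173743 rad; t = (φ − α) mod 2π = 4.389718 rad, q = (β − φ) mod 2π = 1.340198 rad → L = 5.3·(4.389718 + 3.083823 + 1.340198) = 5.3·8.813739 = 46.712814 m
RSR: p² = 2 + d² − 2cos(α−β) + 2d(sin β − sin α) = 11.013558; p = √p² = 3.318668; φ = atan2(cos α − cos β, d − sin α + sin β) = -0.161336 rad; t = (α − φ) mod 2π = 2.228546 rad, q = (φ − β) mod 2π = 4.607909 rad → L = 5.3·(2.228546 + 3.318668 + 4.607909) = 5.3·10.155123 = 53.822150 m
LSR: p² = d² − 2 + 2cos(α−β) + 2d(sin α + sin β) = 21.518735; p = √p² = 4.638829; φ = atan2(−cos α − cos β, d + sin α + sin β) − atan2(−2, p) = 0.490191 rad; t = (φ − α) mod 2π = 4.706166 rad, q = (φ − β) mod 2π = 5.259436 rad → L = 5.3·(4.706166 + 4.638829 + 5.259436) = 5.3·14.604431 = 77.403486 m
RSL: p² = d² − 2 + 2cos(α−β) − 2d(sin α + sin β) = -2.188727 < 0 → infeasible
RLR: c = (6 − d² + 2cos(α−β) + 2d(sin α − sin β))/8 = -0.376695; p = 2π − arccos c = 4.326163 rad; φ = atan2(cos α − cos β, d − sin α + sin β) = -0.161336 rad; t = (α − φ + p/2) mod 2π = 4.391628 rad, q = (α − β − t + p) mod 2π = 0.487805 rad → L = 5.3·(4.391628 + 4.326163 + 0.487805) = 5.3·9.205596 = 48.789660 m
LRL: c = (6 − d² + 2cos(α−β) − 2d(sin α − sin β))/8 = -0.188745; p = 2π − arccos c = 4.522505 rad; φ = atan2(cos β − cos α, d + sin α − sin β) = 0.173743 rad; t = (φ − α + p/2) mod 2π = 0.367785 rad, q = (β − α − t + p) mod 2π = 3.601450 rad → L = 5.3·(0.367785 + 4.522505 + 3.601450) = 5.3·8.491740 = 45.006222 m
Shortest: LRL with L = 45.006222 m ≈ 45.0062 m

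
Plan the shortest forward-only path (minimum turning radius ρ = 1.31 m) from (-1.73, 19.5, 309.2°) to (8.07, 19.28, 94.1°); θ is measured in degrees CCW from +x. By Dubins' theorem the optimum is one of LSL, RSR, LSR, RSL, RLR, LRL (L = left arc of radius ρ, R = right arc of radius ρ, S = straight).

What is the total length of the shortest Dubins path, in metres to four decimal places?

Let ψ = atan2(Δy, Δx) = atan2(-0.22, 9.80) = -1.2860° be the start→goal bearing.
Normalize: d = |goal − start| / ρ = 9.802469/1.31 = 7.482801, α = (θ_start − ψ) mod 360° = 310.4860° = 5.419003 rad, β = (θ_goal − ψ) mod 360° = 95.3860° = 1.664800 rad.
Common terms: sin α = -0.760564, cos α = 0.649262, sin β = 0.995585, cos β = -0.093865, cos(α−β) = -0.818150, d² = 55.992308. Work in radians in the unit-radius frame; every candidate has L = ρ·(t + p + q).
LSL: p² = 2 + d² − 2cos(α−β) + 2d(sin α − sin β) = 33.346776; p = √p² = 5.774667; φ = atan2(cos β − cos α, d + sin α − sin β) = -0.129045 rad; t = (φ − α) mod 2π = 0.735137 rad, q = (β − φ) mod 2π = 1.793845 rad → L = 1.31·(0.735137 + 5.774667 + 1.793845) = 1.31·8.303649 = 10.877780 m
RSR: p² = 2 + d² − 2cos(α−β) + 2d(sin β − sin α) = 85.910439; p = √p² = 9.268788; φ = atan2(cos α − cos β, d − sin α + sin β) = 0.080261 rad; t = (α − φ) mod 2π = 5.338742 rad, q = (φ − β) mod 2π = 4.698647 rad → L = 1.31·(5.338742 + 9.268788 + 4.698647) = 1.31·19.306177 = 25.291092 m
LSR: p² = d² − 2 + 2cos(α−β) + 2d(sin α + sin β) = 55.873231; p = √p² = 7.474840; φ = atan2(−cos α − cos β, d + sin α + sin β) − atan2(−2, p) = 0.189601 rad; t = (φ − α) mod 2π = 1.053783 rad, q = (φ − β) mod 2π = 4.807986 rad → L = 1.31·(1.053783 + 7.474840 + 4.807986) = 1.31·13.336609 = 17.470958 m
RSL: p² = d² − 2 + 2cos(α−β) − 2d(sin α + sin β) = 48.838786; p = √p² = 6.988475; φ = atan2(cos α + cos β, d − sin α − sin β) − atan2(2, p) = -0.202255 rad; t = (α − φ) mod 2π = 5.621258 rad, q = (β − φ) mod 2π = 1.867055 rad → L = 1.31·(5.621258 + 6.988475 + 1.867055) = 1.31·14.476788 = 18.964592 m
RLR: c = (6 − d² + 2cos(α−β) + 2d(sin α − sin β))/8 = -9.738805, |c| > 1 → infeasible
LRL: c = (6 − d² + 2cos(α−β) − 2d(sin α − sin β))/8 = -3.168347, |c| > 1 → infeasible
Shortest: LSL with L = 10.877780 m ≈ 10.8778 m

10.8778 m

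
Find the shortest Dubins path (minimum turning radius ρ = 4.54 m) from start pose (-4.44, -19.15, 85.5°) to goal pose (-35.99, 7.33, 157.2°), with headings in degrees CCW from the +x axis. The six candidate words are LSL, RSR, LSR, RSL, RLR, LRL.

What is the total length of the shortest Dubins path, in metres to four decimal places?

Let ψ = atan2(Δy, Δx) = atan2(26.48, -31.55) = 139.9932° be the start→goal bearing.
Normalize: d = |goal − start| / ρ = 41.189718/4.54 = 9.072625, α = (θ_start − ψ) mod 360° = 305.5068° = 5.332100 rad, β = (θ_goal − ψ) mod 360° = 17.2068° = 0.300316 rad.
Common terms: sin α = -0.814046, cos α = 0.580800, sin β = 0.295822, cos β = 0.955243, cos(α−β) = 0.313992, d² = 82.312528. Work in radians in the unit-radius frame; every candidate has L = ρ·(t + p + q).
LSL: p² = 2 + d² − 2cos(α−β) + 2d(sin α − sin β) = 63.545707; p = √p² = 7.971556; φ = atan2(cos β − cos α, d + sin α − sin β) = 0.046990 rad; t = (φ − α) mod 2π = 0.998075 rad, q = (β − φ) mod 2π = 0.253326 rad → L = 4.54·(0.998075 + 7.971556 + 0.253326) = 4.54·9.222957 = 41.872226 m
RSR: p² = 2 + d² − 2cos(α−β) + 2d(sin β − sin α) = 103.823379; p = √p² = 10.189376; φ = atan2(cos α − cos β, d − sin α + sin β) = -0.036757 rad; t = (α − φ) mod 2π = 5.368857 rad, q = (φ − β) mod 2π = 5.946113 rad → L = 4.54·(5.368857 + 10.189376 + 5.946113) = 4.54·21.504345 = 97.629728 m
LSR: p² = d² − 2 + 2cos(α−β) + 2d(sin α + sin β) = 71.537200; p = √p² = 8.457967; φ = atan2(−cos α − cos β, d + sin α + sin β) − atan2(−2, p) = 0.054530 rad; t = (φ − α) mod 2π = 1.005615 rad, q = (φ − β) mod 2π = 6.037399 rad → L = 4.54·(1.005615 + 8.457967 + 6.037399) = 4.54·15.500981 = 70.374456 m
RSL: p² = d² − 2 + 2cos(α−β) − 2d(sin α + sin β) = 90.343825; p = √p² = 9.504937; φ = atan2(cos α + cos β, d − sin α − sin β) − atan2(2, p) = -0.048583 rad; t = (α − φ) mod 2π = 5.380683 rad, q = (β − φ) mod 2π = 0.348899 rad → L = 4.54·(5.380683 + 9.504937 + 0.348899) = 4.54·15.234519 = 69.164715 m
RLR: c = (6 − d² + 2cos(α−β) + 2d(sin α − sin β))/8 = -11.977922, |c| > 1 → infeasible
LRL: c = (6 − d² + 2cos(α−β) − 2d(sin α − sin β))/8 = -6.943213, |c| > 1 → infeasible
Shortest: LSL with L = 41.872226 m ≈ 41.8722 m

41.8722 m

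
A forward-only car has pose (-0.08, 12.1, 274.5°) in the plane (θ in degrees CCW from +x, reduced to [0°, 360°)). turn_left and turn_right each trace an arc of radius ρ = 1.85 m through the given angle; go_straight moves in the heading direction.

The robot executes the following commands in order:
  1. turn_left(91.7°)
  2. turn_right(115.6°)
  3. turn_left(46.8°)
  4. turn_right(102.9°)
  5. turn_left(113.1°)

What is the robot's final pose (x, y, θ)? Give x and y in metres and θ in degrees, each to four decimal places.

(1.8296, 0.9241, 307.6000°)

set_pose: (x, y, θ) = (-0.0800, 12.1000, 274.5000°), ρ = 1.85
turn_left(91.7°): centre at ρ to the left, rotate +91.7° → (1.9641, 10.4060, 366.2000° ≡ 6.2000°)
turn_right(115.6°): centre at ρ to the right, rotate −115.6° → (3.9089, 7.9523, -109.4000° ≡ 250.6000°)
turn_left(46.8°): centre at ρ to the left, rotate +46.8° → (4.0114, 6.4864, 297.4000°)
turn_right(102.9°): centre at ρ to the right, rotate −102.9° → (2.8321, 3.8440, 194.5000°)
turn_left(113.1°): centre at ρ to the left, rotate +113.1° → (1.8296, 0.9241, 307.6000°)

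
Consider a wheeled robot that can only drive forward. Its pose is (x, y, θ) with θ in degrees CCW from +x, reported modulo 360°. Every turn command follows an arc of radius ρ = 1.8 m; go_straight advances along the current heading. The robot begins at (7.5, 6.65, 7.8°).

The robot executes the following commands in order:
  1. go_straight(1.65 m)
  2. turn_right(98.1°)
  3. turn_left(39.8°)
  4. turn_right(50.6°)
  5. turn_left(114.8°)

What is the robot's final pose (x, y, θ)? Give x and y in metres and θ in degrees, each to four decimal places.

set_pose: (x, y, θ) = (7.5000, 6.6500, 7.8000°), ρ = 1.8
go_straight(1.65): x += 1.65·cos θ, y += 1.65·sin θ → (9.1347, 6.8739, 7.8000°)
turn_right(98.1°): centre at ρ to the right, rotate −98.1° → (11.1790, 5.0812, -90.3000° ≡ 269.7000°)
turn_left(39.8°): centre at ρ to the left, rotate +39.8° → (11.5900, 3.9268, 309.5000°)
turn_right(50.6°): centre at ρ to the right, rotate −50.6° → (11.9675, 2.4353, 258.9000°)
turn_left(114.8°): centre at ρ to the left, rotate +114.8° → (14.1601, 0.3400, 373.7000° ≡ 13.7000°)

(14.1601, 0.3400, 13.7000°)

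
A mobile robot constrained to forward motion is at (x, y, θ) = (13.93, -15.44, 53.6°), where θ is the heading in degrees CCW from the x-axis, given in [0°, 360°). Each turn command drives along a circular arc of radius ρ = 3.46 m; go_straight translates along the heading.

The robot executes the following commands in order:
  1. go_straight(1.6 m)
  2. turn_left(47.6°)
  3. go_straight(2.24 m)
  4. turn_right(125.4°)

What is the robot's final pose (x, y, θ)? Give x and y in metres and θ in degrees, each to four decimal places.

(19.8660, -5.4016, 335.8000°)

set_pose: (x, y, θ) = (13.9300, -15.4400, 53.6000°), ρ = 3.46
go_straight(1.6): x += 1.6·cos θ, y += 1.6·sin θ → (14.8795, -14.1522, 53.6000°)
turn_left(47.6°): centre at ρ to the left, rotate +47.6° → (15.4886, -11.4269, 101.2000°)
go_straight(2.24): x += 2.24·cos θ, y += 2.24·sin θ → (15.0536, -9.2296, 101.2000°)
turn_right(125.4°): centre at ρ to the right, rotate −125.4° → (19.8660, -5.4016, -24.2000° ≡ 335.8000°)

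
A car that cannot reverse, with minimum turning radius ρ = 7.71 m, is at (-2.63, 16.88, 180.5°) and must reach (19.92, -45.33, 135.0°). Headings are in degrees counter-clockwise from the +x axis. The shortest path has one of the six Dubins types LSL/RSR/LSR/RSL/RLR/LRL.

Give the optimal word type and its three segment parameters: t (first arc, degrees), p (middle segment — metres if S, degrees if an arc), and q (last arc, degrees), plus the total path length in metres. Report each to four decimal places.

LSR: t = 135.0166°, p = 54.2984 m, q = 180.5166°, L = 96.7581 m

Let ψ = atan2(Δy, Δx) = atan2(-62.21, 22.55) = -70.0753° be the start→goal bearing.
Normalize: d = |goal − start| / ρ = 66.170889/7.71 = 8.582476, α = (θ_start − ψ) mod 360° = 250.5753° = 4.373365 rad, β = (θ_goal − ψ) mod 360° = 205.0753° = 3.579240 rad.
Common terms: sin α = -0.943080, cos α = -0.332567, sin β = -0.423810, cos β = -0.905751, cos(α−β) = 0.700909, d² = 73.658893. Work in radians in the unit-radius frame; every candidate has L = ρ·(t + p + q).
LSL: p² = 2 + d² − 2cos(α−β) + 2d(sin α − sin β) = 65.343829; p = √p² = 8.083553; φ = atan2(cos β − cos α, d + sin α − sin β) = -0.070967 rad; t = (φ − α) mod 2π = 1.838854 rad, q = (β − φ) mod 2π = 3.650207 rad → L = 7.71·(1.838854 + 8.083553 + 3.650207) = 7.71·13.572614 = 104.644850 m
RSR: p² = 2 + d² − 2cos(α−β) + 2d(sin β − sin α) = 83.170319; p = √p² = 9.119776; φ = atan2(cos α − cos β, d − sin α + sin β) = 0.062892 rad; t = (α − φ) mod 2π = 4.310472 rad, q = (φ − β) mod 2π = 2.766838 rad → L = 7.71·(4.310472 + 9.119776 + 2.766838) = 7.71·16.197086 = 124.879536 m
LSR: p² = d² − 2 + 2cos(α−β) + 2d(sin α + sin β) = 49.598125; p = √p² = 7.042594; φ = atan2(−cos α − cos β, d + sin α + sin β) − atan2(−2, p) = 0.446663 rad; t = (φ − α) mod 2π = 2.356483 rad, q = (φ − β) mod 2π = 3.150608 rad → L = 7.71·(2.356483 + 7.042594 + 3.150608) = 7.71·12.549685 = 96.758075 m
RSL: p² = d² − 2 + 2cos(α−β) − 2d(sin α + sin β) = 96.523298; p = √p² = 9.824627; φ = atan2(cos α + cos β, d − sin α − sin β) − atan2(2, p) = -0.324651 rad; t = (α − φ) mod 2π = 4.698016 rad, q = (β − φ) mod 2π = 3.903891 rad → L = 7.71·(4.698016 + 9.824627 + 3.903891) = 7.71·18.426534 = 142.068577 m
RLR: c = (6 − d² + 2cos(α−β) + 2d(sin α − sin β))/8 = -9.396290, |c| > 1 → infeasible
LRL: c = (6 − d² + 2cos(α−β) − 2d(sin α − sin β))/8 = -7.167979, |c| > 1 → infeasible
Shortest: LSR with L = 96.758075 m ≈ 96.7581 m
Convert LSR to answer units (arcs ×180/π): t = 2.356483·180/π = 135.0166°, p = ρ·p = 7.71·7.042594 = 54.2984 m, q = 3.150608·180/π = 180.5166°, L = 96.7581 m.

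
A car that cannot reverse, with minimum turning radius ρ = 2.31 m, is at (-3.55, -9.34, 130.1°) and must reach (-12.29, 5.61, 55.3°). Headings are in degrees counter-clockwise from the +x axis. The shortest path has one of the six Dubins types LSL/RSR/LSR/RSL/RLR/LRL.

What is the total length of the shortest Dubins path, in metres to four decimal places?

Let ψ = atan2(Δy, Δx) = atan2(14.95, -8.74) = 120.3112° be the start→goal bearing.
Normalize: d = |goal − start| / ρ = 17.317335/2.31 = 7.496682, α = (θ_start − ψ) mod 360° = 9.7888° = 0.170847 rad, β = (θ_goal − ψ) mod 360° = 294.9888° = 5.148526 rad.
Common terms: sin α = 0.170017, cos α = 0.985441, sin β = -0.906390, cos β = 0.422441, cos(α−β) = 0.262189, d² = 56.200240. Work in radians in the unit-radius frame; every candidate has L = ρ·(t + p + q).
LSL: p² = 2 + d² − 2cos(α−β) + 2d(sin α − sin β) = 73.814825; p = √p² = 8.591555; φ = atan2(cos β − cos α, d + sin α − sin β) = -0.065576 rad; t = (φ − α) mod 2π = 6.046762 rad, q = (β − φ) mod 2π = 5.214102 rad → L = 2.31·(6.046762 + 8.591555 + 5.214102) = 2.31·19.852420 = 45.859090 m
RSR: p² = 2 + d² − 2cos(α−β) + 2d(sin β − sin α) = 41.536898; p = √p² = 6.444913; φ = atan2(cos α − cos β, d − sin α + sin β) = 0.087467 rad; t = (α − φ) mod 2π = 0.083379 rad, q = (φ − β) mod 2π = 1.222127 rad → L = 2.31·(0.083379 + 6.444913 + 1.222127) = 2.31·7.750419 = 17.903468 m
LSR: p² = d² − 2 + 2cos(α−β) + 2d(sin α + sin β) = 43.683897; p = √p² = 6.609380; φ = atan2(−cos α − cos β, d + sin α + sin β) − atan2(−2, p) = 0.088518 rad; t = (φ − α) mod 2π = 6.200857 rad, q = (φ − β) mod 2π = 1.223178 rad → L = 2.31·(6.200857 + 6.609380 + 1.223178) = 2.31·14.033415 = 32.417188 m
RSL: p² = d² − 2 + 2cos(α−β) − 2d(sin α + sin β) = 65.765339; p = √p² = 8.109583; φ = atan2(cos α + cos β, d − sin α − sin β) − atan2(2, p) = -0.072431 rad; t = (α − φ) mod 2π = 0.243278 rad, q = (β − φ) mod 2π = 5.220957 rad → L = 2.31·(0.243278 + 8.109583 + 5.220957) = 2.31·13.573818 = 31.355519 m
RLR: c = (6 − d² + 2cos(α−β) + 2d(sin α − sin β))/8 = -4.192112, |c| > 1 → infeasible
LRL: c = (6 − d² + 2cos(α−β) − 2d(sin α − sin β))/8 = -8.226853, |c| > 1 → infeasible
Shortest: RSR with L = 17.903468 m ≈ 17.9035 m

17.9035 m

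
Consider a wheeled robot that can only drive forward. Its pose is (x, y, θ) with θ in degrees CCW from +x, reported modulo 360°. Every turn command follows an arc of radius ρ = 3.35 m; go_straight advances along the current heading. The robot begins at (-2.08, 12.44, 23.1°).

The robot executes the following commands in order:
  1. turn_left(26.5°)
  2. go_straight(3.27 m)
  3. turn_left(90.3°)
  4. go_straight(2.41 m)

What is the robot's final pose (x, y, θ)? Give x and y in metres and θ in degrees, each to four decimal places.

(-0.9606, 22.1265, 139.9000°)

set_pose: (x, y, θ) = (-2.0800, 12.4400, 23.1000°), ρ = 3.35
turn_left(26.5°): centre at ρ to the left, rotate +26.5° → (-0.8432, 13.3502, 49.6000°)
go_straight(3.27): x += 3.27·cos θ, y += 3.27·sin θ → (1.2762, 15.8404, 49.6000°)
turn_left(90.3°): centre at ρ to the left, rotate +90.3° → (0.8828, 20.5741, 139.9000°)
go_straight(2.41): x += 2.41·cos θ, y += 2.41·sin θ → (-0.9606, 22.1265, 139.9000°)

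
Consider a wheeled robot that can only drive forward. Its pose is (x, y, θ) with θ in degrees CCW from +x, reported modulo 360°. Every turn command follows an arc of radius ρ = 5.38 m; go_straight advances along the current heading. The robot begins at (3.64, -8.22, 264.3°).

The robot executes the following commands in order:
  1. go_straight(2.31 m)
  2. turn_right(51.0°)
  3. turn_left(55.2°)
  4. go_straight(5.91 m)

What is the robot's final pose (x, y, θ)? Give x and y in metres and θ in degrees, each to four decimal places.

(-1.5682, -24.7447, 268.5000°)

set_pose: (x, y, θ) = (3.6400, -8.2200, 264.3000°), ρ = 5.38
go_straight(2.31): x += 2.31·cos θ, y += 2.31·sin θ → (3.4106, -10.5186, 264.3000°)
turn_right(51.0°): centre at ρ to the right, rotate −51.0° → (1.0109, -14.4809, 213.3000°)
turn_left(55.2°): centre at ρ to the left, rotate +55.2° → (-1.4135, -18.8367, 268.5000°)
go_straight(5.91): x += 5.91·cos θ, y += 5.91·sin θ → (-1.5682, -24.7447, 268.5000°)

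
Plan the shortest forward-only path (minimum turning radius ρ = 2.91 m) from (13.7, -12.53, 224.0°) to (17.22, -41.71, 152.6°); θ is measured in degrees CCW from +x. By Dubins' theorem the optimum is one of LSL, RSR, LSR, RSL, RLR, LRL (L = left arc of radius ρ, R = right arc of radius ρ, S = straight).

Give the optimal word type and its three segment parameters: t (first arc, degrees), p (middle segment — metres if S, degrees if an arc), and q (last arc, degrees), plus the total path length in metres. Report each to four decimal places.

LSR: t = 66.2533°, p = 23.9705 m, q = 137.6533°, L = 34.3267 m

Let ψ = atan2(Δy, Δx) = atan2(-29.18, 3.52) = -83.1216° be the start→goal bearing.
Normalize: d = |goal − start| / ρ = 29.391543/2.91 = 10.100187, α = (θ_start − ψ) mod 360° = 307.1216° = 5.360283 rad, β = (θ_goal − ψ) mod 360° = 235.7216° = 4.114118 rad.
Common terms: sin α = -0.797356, cos α = 0.603509, sin β = -0.826311, cos β = -0.563214, cos(α−β) = 0.318959, d² = 102.013769. Work in radians in the unit-radius frame; every candidate has L = ρ·(t + p + q).
LSL: p² = 2 + d² − 2cos(α−β) + 2d(sin α − sin β) = 103.960742; p = √p² = 10.196114; φ = atan2(cos β − cos α, d + sin α − sin β) = -0.114679 rad; t = (φ − α) mod 2π = 0.808223 rad, q = (β − φ) mod 2π = 4.228798 rad → L = 2.91·(0.808223 + 10.196114 + 4.228798) = 2.91·15.233134 = 44.328421 m
RSR: p² = 2 + d² − 2cos(α−β) + 2d(sin β − sin α) = 102.790959; p = √p² = 10.138588; φ = atan2(cos α − cos β, d − sin α + sin β) = 0.115333 rad; t = (α − φ) mod 2π = 5.244950 rad, q = (φ − β) mod 2π = 2.284400 rad → L = 2.91·(5.244950 + 10.138588 + 2.284400) = 2.91·17.667938 = 51.413700 m
LSR: p² = d² − 2 + 2cos(α−β) + 2d(sin α + sin β) = 67.853006; p = √p² = 8.237294; φ = atan2(−cos α − cos β, d + sin α + sin β) − atan2(−2, p) = 0.233435 rad; t = (φ − α) mod 2π = 1.156337 rad, q = (φ − β) mod 2π = 2.402503 rad → L = 2.91·(1.156337 + 8.237294 + 2.402503) = 2.91·11.796134 = 34.326749 m
RSL: p² = d² − 2 + 2cos(α−β) − 2d(sin α + sin β) = 133.450370; p = √p² = 11.552072; φ = atan2(cos α + cos β, d − sin α − sin β) − atan2(2, p) = -0.167993 rad; t = (α − φ) mod 2π = 5.528276 rad, q = (β − φ) mod 2π = 4.282111 rad → L = 2.91·(5.528276 + 11.552072 + 4.282111) = 2.91·21.362459 = 62.164757 m
RLR: c = (6 − d² + 2cos(α−β) + 2d(sin α − sin β))/8 = -11.848870, |c| > 1 → infeasible
LRL: c = (6 − d² + 2cos(α−β) − 2d(sin α − sin β))/8 = -11.995093, |c| > 1 → infeasible
Shortest: LSR with L = 34.326749 m ≈ 34.3267 m
Convert LSR to answer units (arcs ×180/π): t = 1.156337·180/π = 66.2533°, p = ρ·p = 2.91·8.237294 = 23.9705 m, q = 2.402503·180/π = 137.6533°, L = 34.3267 m.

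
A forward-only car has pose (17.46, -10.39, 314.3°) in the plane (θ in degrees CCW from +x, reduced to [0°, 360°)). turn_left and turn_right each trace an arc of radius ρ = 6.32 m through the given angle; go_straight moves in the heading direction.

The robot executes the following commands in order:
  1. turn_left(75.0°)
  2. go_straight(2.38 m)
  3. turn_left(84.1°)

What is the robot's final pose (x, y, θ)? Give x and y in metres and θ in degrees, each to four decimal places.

(29.8589, -2.3013, 113.4000°)

set_pose: (x, y, θ) = (17.4600, -10.3900, 314.3000°), ρ = 6.32
turn_left(75.0°): centre at ρ to the left, rotate +75.0° → (25.0761, -11.4875, 389.3000° ≡ 29.3000°)
go_straight(2.38): x += 2.38·cos θ, y += 2.38·sin θ → (27.1516, -10.3228, 29.3000°)
turn_left(84.1°): centre at ρ to the left, rotate +84.1° → (29.8589, -2.3013, 113.4000°)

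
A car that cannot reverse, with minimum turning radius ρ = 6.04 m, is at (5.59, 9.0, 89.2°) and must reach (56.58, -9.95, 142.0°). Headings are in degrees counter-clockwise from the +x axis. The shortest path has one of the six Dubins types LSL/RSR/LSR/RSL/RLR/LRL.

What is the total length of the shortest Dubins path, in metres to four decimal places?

79.7227 m

Let ψ = atan2(Δy, Δx) = atan2(-18.95, 50.99) = -20.3872° be the start→goal bearing.
Normalize: d = |goal − start| / ρ = 54.397450/6.04 = 9.006200, α = (θ_start − ψ) mod 360° = 109.5872° = 1.912657 rad, β = (θ_goal − ψ) mod 360° = 162.3872° = 2.834191 rad.
Common terms: sin α = 0.942133, cos α = -0.335240, sin β = 0.302584, cos β = -0.953123, cos(α−β) = 0.604599, d² = 81.111645. Work in radians in the unit-radius frame; every candidate has L = ρ·(t + p + q).
LSL: p² = 2 + d² − 2cos(α−β) + 2d(sin α − sin β) = 93.422261; p = √p² = 9.665519; φ = atan2(cos β − cos α, d + sin α − sin β) = -0.063970 rad; t = (φ − α) mod 2π = 4.306559 rad, q = (β − φ) mod 2π = 2.898161 rad → L = 6.04·(4.306559 + 9.665519 + 2.898161) = 6.04·16.870238 = 101.896240 m
RSR: p² = 2 + d² − 2cos(α−β) + 2d(sin β − sin α) = 70.382633; p = √p² = 8.389436; φ = atan2(cos α − cos β, d − sin α + sin β) = 0.073717 rad; t = (α − φ) mod 2π = 1.838940 rad, q = (φ − β) mod 2π = 3.522712 rad → L = 6.04·(1.838940 + 8.389436 + 3.522712) = 6.04·13.751087 = 83.056567 m
LSR: p² = d² − 2 + 2cos(α−β) + 2d(sin α + sin β) = 102.741171; p = √p² = 10.136132; φ = atan2(−cos α − cos β, d + sin α + sin β) − atan2(−2, p) = 0.319839 rad; t = (φ − α) mod 2π = 4.690367 rad, q = (φ − β) mod 2π = 3.768833 rad → L = 6.04·(4.690367 + 10.136132 + 3.768833) = 6.04·18.595333 = 112.315809 m
RSL: p² = d² − 2 + 2cos(α−β) − 2d(sin α + sin β) = 57.900516; p = √p² = 7.609239; φ = atan2(cos α + cos β, d − sin α − sin β) − atan2(2, p) = -0.421519 rad; t = (α − φ) mod 2π = 2.334176 rad, q = (β − φ) mod 2π = 3.255710 rad → L = 6.04·(2.334176 + 7.609239 + 3.255710) = 6.04·13.199125 = 79.722715 m
RLR: c = (6 − d² + 2cos(α−β) + 2d(sin α − sin β))/8 = -7.797829, |c| > 1 → infeasible
LRL: c = (6 − d² + 2cos(α−β) − 2d(sin α − sin β))/8 = -10.677783, |c| > 1 → infeasible
Shortest: RSL with L = 79.722715 m ≈ 79.7227 m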